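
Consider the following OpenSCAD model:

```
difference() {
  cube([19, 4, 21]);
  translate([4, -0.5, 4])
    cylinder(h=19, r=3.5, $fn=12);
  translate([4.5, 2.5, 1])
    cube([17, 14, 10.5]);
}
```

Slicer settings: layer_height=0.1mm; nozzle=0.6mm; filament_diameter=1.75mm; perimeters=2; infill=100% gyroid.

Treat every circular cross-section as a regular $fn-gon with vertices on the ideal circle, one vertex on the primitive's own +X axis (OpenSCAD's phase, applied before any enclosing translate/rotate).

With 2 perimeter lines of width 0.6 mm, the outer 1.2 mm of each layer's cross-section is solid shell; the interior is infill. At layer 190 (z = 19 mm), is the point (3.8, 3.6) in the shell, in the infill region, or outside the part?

shell

At z = 19 mm: the cube is present — its section is the full 19×4 rectangle; the r=3.5 cylinder at (4, -0.5) gives a regular 12-gon of circumradius 3.5 (constant along its height); the cube at (4.5, 2.5) does not reach this height (z outside [1, 11.5]); Taking the first minus the rest: starting from the 19×4 cube, the r=3.5 cylinder at (4, -0.5) partially overlaps it — only the 14.94 mm² overlap (of its 36.75 mm²) is removed, clipping the outline — 1 connected region. Overall, the cross-section is a single solid region. The nearest boundary edge runs (0.00, 4.00)→(19.00, 4.00); distance from the point to it = 0.40 mm. The point is inside the cross-section, 0.40 mm from the nearest boundary — within the 1.2 mm shell band (2 × 0.6).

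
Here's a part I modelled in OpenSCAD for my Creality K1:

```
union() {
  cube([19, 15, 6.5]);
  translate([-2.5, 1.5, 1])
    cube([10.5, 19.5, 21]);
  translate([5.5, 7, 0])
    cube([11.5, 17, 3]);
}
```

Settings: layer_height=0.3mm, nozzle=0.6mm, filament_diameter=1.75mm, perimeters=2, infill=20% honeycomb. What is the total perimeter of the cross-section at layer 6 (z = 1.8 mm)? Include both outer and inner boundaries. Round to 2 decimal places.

91.00 mm

At z = 1.8 mm: the cube (footprint 19×15) is included at this height (perimeter 68.00 mm); the cube at (-2.5, 1.5) is present — its section is the full 10.5×19.5 rectangle (perimeter 60.00 mm); the cube at (5.5, 7) (footprint 11.5×17) is included at this height (perimeter 57.00 mm); Taking the union: the regions partially overlap (shared area 215.00 mm²), so the edge portions inside another operand are dropped and the merged outline is re-measured after clipping — boundary = 91.00 mm. Overall, the cross-section is a single solid region. Total boundary length (outer) = 91.00 mm.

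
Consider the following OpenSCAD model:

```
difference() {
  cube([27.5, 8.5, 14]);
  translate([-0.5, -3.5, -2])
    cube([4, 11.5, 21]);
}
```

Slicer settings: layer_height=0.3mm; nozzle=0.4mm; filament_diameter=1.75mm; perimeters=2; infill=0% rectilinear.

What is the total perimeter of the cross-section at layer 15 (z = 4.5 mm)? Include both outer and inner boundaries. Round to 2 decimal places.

72.00 mm

At z = 4.5 mm: the cube is present — its section is the full 27.5×8.5 rectangle (perimeter 72.00 mm); the 4×11.5 cube at (-0.5, -3.5) contributes its full rectangle (perimeter 31.00 mm); Taking the first minus the rest: starting from the 27.5×8.5 cube, the 4×11.5 cube at (-0.5, -3.5) partially overlaps it — only the 28.00 mm² overlap (of its 46.00 mm²) is removed, clipping the outline — boundary = 72.00 mm. Overall, the cross-section is a single solid region. Total boundary length (outer) = 72.00 mm.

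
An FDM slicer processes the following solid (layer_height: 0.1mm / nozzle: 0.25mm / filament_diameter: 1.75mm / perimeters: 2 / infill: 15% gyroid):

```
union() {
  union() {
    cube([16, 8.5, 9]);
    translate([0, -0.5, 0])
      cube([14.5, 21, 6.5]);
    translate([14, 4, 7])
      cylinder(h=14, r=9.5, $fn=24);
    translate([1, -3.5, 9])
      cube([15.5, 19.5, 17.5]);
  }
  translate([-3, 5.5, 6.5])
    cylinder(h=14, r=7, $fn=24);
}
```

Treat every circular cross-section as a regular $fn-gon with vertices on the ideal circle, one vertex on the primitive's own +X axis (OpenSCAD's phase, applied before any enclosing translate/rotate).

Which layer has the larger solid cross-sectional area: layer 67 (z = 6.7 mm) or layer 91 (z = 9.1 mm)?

layer 91 (z = 9.1 mm)

Layer 67 (z = 6.7): the cube is present — its section is the full 16×8.5 rectangle (area 136.00 mm²); the cube at (0, -0.5) is not intersected at this z (z outside [0, 6.5]); the cylinder at (14, 4) is absent (z outside [7, 21]); the cube at (1, -3.5) does not reach this height (z outside [9, 26.5]); Taking the union: only the 16×8.5 cube is present, so the union is just that shape — area = 136.00 mm²; the cylinder at (-3, 5.5): section is a regular 24-gon, circumradius r=7 (area = (24/2)·7.000²·sin(360°/24) = 152.19 mm²); Merging all regions: the regions partially overlap — summed areas 288.19 mm² minus the doubly-counted overlap 28.51 mm² gives 259.68 mm² — area = 259.68 mm². So its area = 259.68 mm². Layer 91 (z = 9.1): the cube is not intersected at this z (z outside [0, 9]); the cube at (0, -0.5) does not reach this height (z outside [0, 6.5]); the r=9.5 cylinder at (14, 4) contributes a regular 24-gon of circumradius 9.5 (area = (24/2)·9.500²·sin(360°/24) = 280.30 mm²); the cube at (1, -3.5) (footprint 15.5×19.5) is included at this height (area 302.25 mm²); Taking the union: the regions partially overlap — summed areas 582.55 mm² minus the doubly-counted overlap 174.62 mm² gives 407.93 mm² — area = 407.93 mm²; the cylinder at (-3, 5.5): section is a regular 24-gon, circumradius r=7 (area = (24/2)·7.000²·sin(360°/24) = 152.19 mm²); Merging all regions: the regions partially overlap — summed areas 560.12 mm² minus the doubly-counted overlap 23.64 mm² gives 536.47 mm² — area = 536.47 mm². So its area = 536.47 mm². Layer 91 is larger (536.47 vs 259.68 mm²).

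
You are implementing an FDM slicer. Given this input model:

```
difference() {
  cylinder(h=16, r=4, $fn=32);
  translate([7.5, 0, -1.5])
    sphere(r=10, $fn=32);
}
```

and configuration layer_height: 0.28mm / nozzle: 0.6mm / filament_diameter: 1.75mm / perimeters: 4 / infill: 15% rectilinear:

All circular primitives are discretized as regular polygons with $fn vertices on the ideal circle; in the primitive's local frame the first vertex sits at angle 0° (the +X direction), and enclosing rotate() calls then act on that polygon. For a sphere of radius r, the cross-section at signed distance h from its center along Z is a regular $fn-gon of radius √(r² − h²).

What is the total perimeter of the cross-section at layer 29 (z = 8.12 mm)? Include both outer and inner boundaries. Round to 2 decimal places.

25.09 mm

At z = 8.12 mm: the cylinder: section is a regular 32-gon, circumradius r=4 (perimeter = 2·32·4.000·sin(180°/32) = 25.09 mm); the r=10 sphere at (7.5, 0) contributes a regular 32-gon of circumradius √(10²−9.62²) = 2.730 (perimeter = 2·32·2.730·sin(180°/32) = 17.13 mm); Subtracting the remaining from the first: starting from the r=4 cylinder, the r=10 sphere at (7.5, 0) misses the remaining region (no effect) — boundary = 25.09 mm. Overall, the cross-section is a single solid region. Total boundary length (outer) = 25.09 mm.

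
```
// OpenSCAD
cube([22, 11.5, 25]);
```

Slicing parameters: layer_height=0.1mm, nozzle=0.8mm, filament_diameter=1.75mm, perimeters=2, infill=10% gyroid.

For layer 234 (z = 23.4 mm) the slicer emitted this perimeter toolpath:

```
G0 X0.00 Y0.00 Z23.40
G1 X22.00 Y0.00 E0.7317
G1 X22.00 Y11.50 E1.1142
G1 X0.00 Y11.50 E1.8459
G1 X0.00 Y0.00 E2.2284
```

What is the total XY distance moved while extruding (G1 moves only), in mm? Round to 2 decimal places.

Sum the Euclidean lengths of each G1 segment: total = 67.00 mm.

67.00 mm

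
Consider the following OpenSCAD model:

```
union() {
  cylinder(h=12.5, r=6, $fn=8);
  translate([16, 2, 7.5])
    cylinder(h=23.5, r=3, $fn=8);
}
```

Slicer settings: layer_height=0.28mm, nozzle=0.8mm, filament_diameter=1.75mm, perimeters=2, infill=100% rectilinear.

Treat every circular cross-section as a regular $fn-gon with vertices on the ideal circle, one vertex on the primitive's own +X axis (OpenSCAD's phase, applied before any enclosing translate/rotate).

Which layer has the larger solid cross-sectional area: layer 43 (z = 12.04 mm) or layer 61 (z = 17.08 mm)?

Layer 43 (z = 12.04): the cylinder: section is a regular 8-gon, circumradius r=6 (area = (8/2)·6.000²·sin(360°/8) = 101.82 mm²); the r=3 cylinder at (16, 2) contributes a regular 8-gon of circumradius 3 (area = (8/2)·3.000²·sin(360°/8) = 25.46 mm²); Taking the union: the 2 present regions are separate (no shared area or edge), so areas and boundary lengths simply add and each stays a separate island — area = 127.28 mm². So its area = 127.28 mm². Layer 61 (z = 17.08): the cylinder is absent (z outside [0, 12.5]); the cylinder at (16, 2): section is a regular 8-gon, circumradius r=3 (area = (8/2)·3.000²·sin(360°/8) = 25.46 mm²); Combining (union): only the r=3 cylinder at (16, 2) is present, so the union is just that shape — area = 25.46 mm². So its area = 25.46 mm². Layer 43 is larger (127.28 vs 25.46 mm²).

layer 43 (z = 12.04 mm)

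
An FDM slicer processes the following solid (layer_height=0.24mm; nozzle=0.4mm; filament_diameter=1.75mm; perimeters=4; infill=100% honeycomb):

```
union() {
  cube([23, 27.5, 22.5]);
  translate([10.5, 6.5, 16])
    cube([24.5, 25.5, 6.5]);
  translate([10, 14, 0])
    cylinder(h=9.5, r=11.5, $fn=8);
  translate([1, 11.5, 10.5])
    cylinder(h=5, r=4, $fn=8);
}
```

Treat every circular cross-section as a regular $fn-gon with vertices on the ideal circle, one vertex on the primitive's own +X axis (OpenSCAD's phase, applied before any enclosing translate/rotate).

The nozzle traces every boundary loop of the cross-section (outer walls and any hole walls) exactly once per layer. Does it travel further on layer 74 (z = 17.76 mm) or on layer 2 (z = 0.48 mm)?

Layer 74 (z = 17.76): the 23×27.5 cube contributes its full rectangle (perimeter 101.00 mm); the cube at (10.5, 6.5) (footprint 24.5×25.5) is included at this height (perimeter 100.00 mm); the cylinder at (10, 14) is not intersected at this z (z outside [0, 9.5]); the cylinder at (1, 11.5) does not reach this height (z outside [10.5, 15.5]); Combining (union): the regions partially overlap (shared area 262.50 mm²), so the edge portions inside another operand are dropped and the merged outline is re-measured after clipping — boundary = 134.00 mm. So its perimeter = 134.00 mm. Layer 2 (z = 0.48): the 23×27.5 cube contributes its full rectangle (perimeter 101.00 mm); the cube at (10.5, 6.5) does not reach this height (z outside [16, 22.5]); the r=11.5 cylinder at (10, 14) gives a regular 8-gon of circumradius 11.5 (constant along its height) (perimeter = 2·8·11.500·sin(180°/8) = 70.41 mm); the cylinder at (1, 11.5) does not reach this height (z outside [10.5, 15.5]); Combining (union): the regions partially overlap (shared area 368.63 mm²), so the edge portions inside another operand are dropped and the merged outline is re-measured after clipping — boundary = 101.60 mm. So its perimeter = 101.60 mm. Layer 74 is larger (134.00 vs 101.60 mm).

layer 74 (z = 17.76 mm)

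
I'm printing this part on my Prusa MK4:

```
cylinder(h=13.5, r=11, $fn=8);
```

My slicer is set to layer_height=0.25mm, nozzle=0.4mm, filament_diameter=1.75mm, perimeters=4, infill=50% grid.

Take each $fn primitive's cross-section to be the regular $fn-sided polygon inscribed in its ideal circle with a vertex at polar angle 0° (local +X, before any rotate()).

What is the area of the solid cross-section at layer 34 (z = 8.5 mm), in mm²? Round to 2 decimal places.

342.24 mm²

At z = 8.5 mm: the r=11 cylinder gives a regular 8-gon of circumradius 11 (constant along its height) (area = (8/2)·11.000²·sin(360°/8) = 342.24 mm²). Overall, the cross-section is a single solid region. Net area = 342.24 mm².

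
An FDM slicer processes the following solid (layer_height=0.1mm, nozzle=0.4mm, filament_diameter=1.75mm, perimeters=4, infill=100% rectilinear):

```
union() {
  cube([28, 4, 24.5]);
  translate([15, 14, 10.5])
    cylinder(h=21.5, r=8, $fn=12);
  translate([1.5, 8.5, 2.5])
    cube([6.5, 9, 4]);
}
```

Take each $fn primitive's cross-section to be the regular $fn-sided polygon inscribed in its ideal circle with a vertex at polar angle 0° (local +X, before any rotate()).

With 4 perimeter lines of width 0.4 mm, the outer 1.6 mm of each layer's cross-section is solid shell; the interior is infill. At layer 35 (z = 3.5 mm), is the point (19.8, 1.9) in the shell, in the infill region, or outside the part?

infill

At z = 3.5 mm: the 28×4 cube contributes its full rectangle; the cylinder at (15, 14) does not reach this height (z outside [10.5, 32]); the 6.5×9 cube at (1.5, 8.5) contributes its full rectangle; Taking the union: the 2 present regions are separate (no shared area or edge), so areas and boundary lengths simply add and each stays a separate island — 2 connected regions. Overall, the cross-section has 2 separate islands. The nearest boundary edge runs (28.00, 0.00)→(0.00, 0.00); distance from the point to it = 1.90 mm. (Shell/infill is judged within the island containing the point — the largest one.) The point is inside the cross-section and 1.90 mm from the nearest boundary — more than the 1.6 mm shell width (4 × 0.4), so it's in the infill interior.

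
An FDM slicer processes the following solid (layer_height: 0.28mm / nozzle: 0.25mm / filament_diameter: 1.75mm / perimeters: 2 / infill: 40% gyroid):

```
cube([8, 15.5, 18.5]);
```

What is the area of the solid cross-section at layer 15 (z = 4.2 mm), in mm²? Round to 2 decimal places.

124.00 mm²

At z = 4.2 mm: the cube is present — its section is the full 8×15.5 rectangle (area 124.00 mm²). Overall, the cross-section is a single solid region. Net area = 124.00 mm².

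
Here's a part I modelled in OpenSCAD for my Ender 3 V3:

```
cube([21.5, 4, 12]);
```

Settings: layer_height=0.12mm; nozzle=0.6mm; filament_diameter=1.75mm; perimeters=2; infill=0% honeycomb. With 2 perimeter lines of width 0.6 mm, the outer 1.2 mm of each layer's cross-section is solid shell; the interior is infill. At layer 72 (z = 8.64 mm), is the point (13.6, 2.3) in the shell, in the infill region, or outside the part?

At z = 8.64 mm: the cube (footprint 21.5×4) is included at this height. Overall, the cross-section is a single solid region. The nearest boundary edge runs (21.50, 4.00)→(0.00, 4.00); distance from the point to it = 1.70 mm. The point is inside the cross-section and 1.70 mm from the nearest boundary — more than the 1.2 mm shell width (2 × 0.6), so it's in the infill interior.

infill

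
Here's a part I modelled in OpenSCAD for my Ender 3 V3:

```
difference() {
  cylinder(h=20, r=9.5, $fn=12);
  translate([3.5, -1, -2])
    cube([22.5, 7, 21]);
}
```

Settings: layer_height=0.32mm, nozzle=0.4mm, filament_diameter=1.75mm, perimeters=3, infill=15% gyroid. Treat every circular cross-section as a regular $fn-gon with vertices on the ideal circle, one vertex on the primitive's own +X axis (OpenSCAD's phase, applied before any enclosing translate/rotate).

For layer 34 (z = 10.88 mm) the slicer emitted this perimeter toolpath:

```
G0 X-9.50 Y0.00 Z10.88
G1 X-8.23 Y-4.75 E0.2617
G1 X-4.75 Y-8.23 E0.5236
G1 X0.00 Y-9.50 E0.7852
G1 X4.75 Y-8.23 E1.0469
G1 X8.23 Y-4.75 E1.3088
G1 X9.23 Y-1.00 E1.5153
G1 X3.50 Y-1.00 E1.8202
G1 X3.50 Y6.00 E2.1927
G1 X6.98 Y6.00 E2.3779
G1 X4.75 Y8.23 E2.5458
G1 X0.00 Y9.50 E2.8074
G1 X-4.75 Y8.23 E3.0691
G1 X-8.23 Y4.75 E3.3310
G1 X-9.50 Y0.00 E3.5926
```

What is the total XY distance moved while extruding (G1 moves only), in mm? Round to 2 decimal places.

67.51 mm

Sum the Euclidean lengths of each G1 segment: total = 67.51 mm.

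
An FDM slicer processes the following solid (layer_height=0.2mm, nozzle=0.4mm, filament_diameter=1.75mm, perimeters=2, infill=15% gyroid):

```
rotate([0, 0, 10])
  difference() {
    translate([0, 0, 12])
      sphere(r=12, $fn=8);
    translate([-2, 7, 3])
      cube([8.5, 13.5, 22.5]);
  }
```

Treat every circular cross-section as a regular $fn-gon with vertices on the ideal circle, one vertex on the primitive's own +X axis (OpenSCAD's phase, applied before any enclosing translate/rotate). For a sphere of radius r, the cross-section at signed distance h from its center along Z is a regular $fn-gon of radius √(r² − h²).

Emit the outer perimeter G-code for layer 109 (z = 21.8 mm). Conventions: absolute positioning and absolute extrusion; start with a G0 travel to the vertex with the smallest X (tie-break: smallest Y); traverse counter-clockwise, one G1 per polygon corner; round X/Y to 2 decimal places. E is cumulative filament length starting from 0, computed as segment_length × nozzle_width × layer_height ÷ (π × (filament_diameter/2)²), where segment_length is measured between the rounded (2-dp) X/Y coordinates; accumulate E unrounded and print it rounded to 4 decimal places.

G0 X-6.82 Y-1.20 Z21.80
G1 X-3.97 Y-5.67 E0.1763
G1 X1.20 Y-6.82 E0.3525
G1 X5.67 Y-3.97 E0.5288
G1 X6.82 Y1.20 E0.7050
G1 X3.97 Y5.67 E0.8813
G1 X-1.20 Y6.82 E1.0574
G1 X-5.67 Y3.97 E1.2338
G1 X-6.82 Y-1.20 E1.4099

At z = 21.8 mm: the r=12 sphere contributes a regular 8-gon of circumradius √(12²−9.8²) = 6.925; the 8.5×13.5 cube at (-2, 7) contributes its full rectangle; Subtracting the remaining from the first: starting from the r=12 sphere, the 8.5×13.5 cube at (-2, 7) misses the remaining region (no effect) — 1 connected region; (whole slice rotated 10° about Z — lengths, areas and connectivity unchanged). The outline is a single polygon with 8 vertices. Extrusion per mm of travel: 0.4 × 0.2 / (π × 0.875²) = 0.033260. Accumulating E over each segment gives final E = 1.4099.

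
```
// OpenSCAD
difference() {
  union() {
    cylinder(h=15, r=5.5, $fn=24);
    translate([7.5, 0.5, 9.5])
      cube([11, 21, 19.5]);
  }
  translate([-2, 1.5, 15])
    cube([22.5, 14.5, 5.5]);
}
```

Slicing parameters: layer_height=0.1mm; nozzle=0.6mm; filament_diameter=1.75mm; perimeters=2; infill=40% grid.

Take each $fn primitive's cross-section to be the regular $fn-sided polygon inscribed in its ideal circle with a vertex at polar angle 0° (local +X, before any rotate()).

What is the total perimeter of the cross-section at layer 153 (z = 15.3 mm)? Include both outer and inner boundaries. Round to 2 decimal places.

At z = 15.3 mm: the cylinder is absent (z outside [0, 15]); the 11×21 cube at (7.5, 0.5) contributes its full rectangle (perimeter 64.00 mm); Merging all regions: only the 11×21 cube at (7.5, 0.5) is present, so the union is just that shape — boundary = 64.00 mm; the cube at (-2, 1.5) (footprint 22.5×14.5) is included at this height (perimeter 74.00 mm); Taking the first minus the rest: starting from that combined region, the 22.5×14.5 cube at (-2, 1.5) partially overlaps it — only the 159.50 mm² overlap (of its 326.25 mm²) is removed, clipping the outline — boundary = 57.00 mm. Overall, the cross-section has 2 separate islands. Total boundary length (outer) = 57.00 mm.

57.00 mm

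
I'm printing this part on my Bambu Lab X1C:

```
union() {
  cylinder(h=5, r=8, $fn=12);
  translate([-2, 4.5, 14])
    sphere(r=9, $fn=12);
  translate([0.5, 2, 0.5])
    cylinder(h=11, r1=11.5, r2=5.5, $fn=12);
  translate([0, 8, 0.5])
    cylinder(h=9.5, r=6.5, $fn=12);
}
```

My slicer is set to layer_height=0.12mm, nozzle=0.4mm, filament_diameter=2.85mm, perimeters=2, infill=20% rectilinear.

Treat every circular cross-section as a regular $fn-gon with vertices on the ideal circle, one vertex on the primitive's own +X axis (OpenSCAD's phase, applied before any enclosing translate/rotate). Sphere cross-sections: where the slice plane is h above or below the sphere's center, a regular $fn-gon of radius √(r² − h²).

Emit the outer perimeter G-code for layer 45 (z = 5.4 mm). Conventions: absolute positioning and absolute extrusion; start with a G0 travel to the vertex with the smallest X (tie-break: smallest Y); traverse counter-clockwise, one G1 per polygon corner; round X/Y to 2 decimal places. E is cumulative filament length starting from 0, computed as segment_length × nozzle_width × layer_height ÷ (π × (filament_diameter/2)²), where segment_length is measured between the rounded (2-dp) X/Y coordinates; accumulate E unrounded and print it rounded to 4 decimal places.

At z = 5.4 mm: the cylinder is not intersected at this z (z outside [0, 5]); the r=9 sphere at (-2, 4.5) contributes a regular 12-gon of circumradius √(9²−8.6²) = 2.653; the cone at (0.5, 2) contributes a regular 12-gon of circumradius 8.827 (interpolated between r1=11.5 and r2=5.5 at t=0.445); the cylinder at (0, 8): section is a regular 12-gon, circumradius r=6.5; Combining (union): the regions partially overlap (shared area 106.59 mm²), so overlapping operands fuse into one piece — 1 connected region. The outline is a single polygon with 17 vertices. Extrusion per mm of travel: 0.4 × 0.12 / (π × 1.425²) = 0.007524. Accumulating E over each segment gives final E = 0.4587.

G0 X-8.33 Y2.00 Z5.40
G1 X-7.14 Y-2.41 E0.0344
G1 X-3.91 Y-5.64 E0.0687
G1 X0.50 Y-6.83 E0.1031
G1 X4.91 Y-5.64 E0.1375
G1 X8.14 Y-2.41 E0.1718
G1 X9.33 Y2.00 E0.2062
G1 X8.14 Y6.41 E0.2406
G1 X6.48 Y8.08 E0.2583
G1 X5.63 Y11.25 E0.2830
G1 X3.25 Y13.63 E0.3083
G1 X0.00 Y14.50 E0.3336
G1 X-3.25 Y13.63 E0.3589
G1 X-5.63 Y11.25 E0.3843
G1 X-6.50 Y8.00 E0.4096
G1 X-6.30 Y7.26 E0.4154
G1 X-7.14 Y6.41 E0.4243
G1 X-8.33 Y2.00 E0.4587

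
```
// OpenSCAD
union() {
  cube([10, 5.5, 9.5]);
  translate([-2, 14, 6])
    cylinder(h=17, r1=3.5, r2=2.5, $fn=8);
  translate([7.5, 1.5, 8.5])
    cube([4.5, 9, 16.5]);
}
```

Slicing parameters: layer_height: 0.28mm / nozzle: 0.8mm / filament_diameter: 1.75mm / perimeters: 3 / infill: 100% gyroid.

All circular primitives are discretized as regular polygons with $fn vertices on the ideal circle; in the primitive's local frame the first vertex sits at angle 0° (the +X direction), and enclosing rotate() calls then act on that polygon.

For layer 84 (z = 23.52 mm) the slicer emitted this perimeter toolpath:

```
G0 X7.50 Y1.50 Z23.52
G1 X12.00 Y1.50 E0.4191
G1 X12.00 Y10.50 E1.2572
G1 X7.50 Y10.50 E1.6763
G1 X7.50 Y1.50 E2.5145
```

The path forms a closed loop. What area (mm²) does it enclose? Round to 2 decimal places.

40.50 mm²

Apply the shoelace formula to the sequence of (X, Y) vertices; enclosed area = 40.50 mm².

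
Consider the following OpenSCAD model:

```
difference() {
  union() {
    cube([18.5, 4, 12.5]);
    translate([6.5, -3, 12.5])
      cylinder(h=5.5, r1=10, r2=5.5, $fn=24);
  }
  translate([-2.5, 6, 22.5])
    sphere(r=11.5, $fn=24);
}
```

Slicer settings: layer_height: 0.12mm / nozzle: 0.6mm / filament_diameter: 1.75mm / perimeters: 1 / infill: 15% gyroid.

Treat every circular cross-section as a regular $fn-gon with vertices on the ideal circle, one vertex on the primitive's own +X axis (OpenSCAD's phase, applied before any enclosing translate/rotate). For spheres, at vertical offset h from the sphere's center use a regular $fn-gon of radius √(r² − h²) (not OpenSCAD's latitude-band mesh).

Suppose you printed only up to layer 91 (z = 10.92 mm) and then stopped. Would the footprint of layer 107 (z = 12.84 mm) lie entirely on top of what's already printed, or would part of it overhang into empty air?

Compare the two slices. At z = 10.92: the cube is present — its section is the full 18.5×4 rectangle (area 74.00 mm²); the cone at (6.5, -3) does not reach this height (z outside [12.5, 18]); Merging all regions: only the 18.5×4 cube is present, so the union is just that shape — area = 74.00 mm²; the sphere at (-2.5, 6) is absent (|z−center|=11.580 > r=11.5); Subtracting the remaining from the first: none of the subtracted shapes is present at this height, so that combined region is unchanged — area = 74.00 mm². At z = 12.84: the cube is absent (z outside [0, 12.5]); the cone at (6.5, -3): at t=0.062 of its height the radius interpolates to r₁+(r₂−r₁)t = 9.722, giving a regular 24-gon of that circumradius (area = (24/2)·9.722²·sin(360°/24) = 293.54 mm²); Merging all regions: only the cone at (6.5, -3) is present, so the union is just that shape — area = 293.54 mm²; the sphere at (-2.5, 6): section is a regular 24-gon, circumradius = √(r²−h²) = √(11.5²−9.66²) = 6.240 (area = (24/2)·6.240²·sin(360°/24) = 120.92 mm²); After the difference (first − rest): starting from that combined region (293.54 mm²), the r=11.5 sphere at (-2.5, 6) partially overlaps it — only the 19.64 mm² overlap (of its 120.92 mm²) is removed, clipping the outline — area = 273.90 mm². Checking containment: at z = 12.84 the cross-section extends beyond the z = 10.92 cross-section by about 223.23 mm².

part overhangs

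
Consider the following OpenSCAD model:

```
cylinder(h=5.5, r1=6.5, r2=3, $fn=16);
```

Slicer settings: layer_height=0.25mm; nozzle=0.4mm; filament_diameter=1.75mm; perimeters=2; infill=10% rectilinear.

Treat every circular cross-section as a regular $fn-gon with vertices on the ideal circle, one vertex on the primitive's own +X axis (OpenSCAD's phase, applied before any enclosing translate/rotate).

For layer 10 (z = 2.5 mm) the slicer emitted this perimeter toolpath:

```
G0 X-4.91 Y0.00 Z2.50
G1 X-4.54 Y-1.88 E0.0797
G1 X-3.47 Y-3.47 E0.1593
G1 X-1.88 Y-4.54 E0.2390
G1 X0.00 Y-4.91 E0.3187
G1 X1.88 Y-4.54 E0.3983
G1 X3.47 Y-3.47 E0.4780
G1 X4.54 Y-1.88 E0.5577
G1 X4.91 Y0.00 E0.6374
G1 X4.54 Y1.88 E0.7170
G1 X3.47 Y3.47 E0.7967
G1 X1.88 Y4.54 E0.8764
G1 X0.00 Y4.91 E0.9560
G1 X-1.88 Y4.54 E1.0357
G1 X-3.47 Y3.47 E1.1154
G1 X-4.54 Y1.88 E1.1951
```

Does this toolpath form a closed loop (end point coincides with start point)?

Start point (G0): (-4.91, 0.00). End point (last G1): the path does not return to the start — open.

no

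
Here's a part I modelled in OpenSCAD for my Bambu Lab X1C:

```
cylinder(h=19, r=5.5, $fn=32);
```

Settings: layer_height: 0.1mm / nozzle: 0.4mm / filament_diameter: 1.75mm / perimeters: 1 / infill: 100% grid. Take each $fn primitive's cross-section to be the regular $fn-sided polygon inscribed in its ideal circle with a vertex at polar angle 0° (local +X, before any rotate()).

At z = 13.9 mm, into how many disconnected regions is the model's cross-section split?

At z = 13.9 mm: the cylinder: section is a regular 32-gon, circumradius r=5.5. The result has 1 disconnected region.

1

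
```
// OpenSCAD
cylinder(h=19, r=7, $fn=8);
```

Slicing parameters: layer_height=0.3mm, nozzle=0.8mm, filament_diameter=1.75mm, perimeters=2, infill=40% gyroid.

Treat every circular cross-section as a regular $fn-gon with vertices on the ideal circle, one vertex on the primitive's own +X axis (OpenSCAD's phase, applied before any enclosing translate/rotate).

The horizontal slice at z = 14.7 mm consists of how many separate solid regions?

1

At z = 14.7 mm: the r=7 cylinder contributes a regular 8-gon of circumradius 7. The result has 1 disconnected region.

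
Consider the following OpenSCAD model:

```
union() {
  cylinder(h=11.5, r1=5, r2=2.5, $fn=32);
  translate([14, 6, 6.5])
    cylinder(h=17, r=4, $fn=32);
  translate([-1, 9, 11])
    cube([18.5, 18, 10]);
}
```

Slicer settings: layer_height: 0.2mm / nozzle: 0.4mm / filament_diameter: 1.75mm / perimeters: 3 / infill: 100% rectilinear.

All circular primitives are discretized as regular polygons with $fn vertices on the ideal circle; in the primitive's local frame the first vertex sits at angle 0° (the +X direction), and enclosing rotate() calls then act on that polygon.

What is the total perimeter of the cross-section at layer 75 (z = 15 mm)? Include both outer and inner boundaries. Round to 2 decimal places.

At z = 15 mm: the cone is absent (z outside [0, 11.5]); the r=4 cylinder at (14, 6) contributes a regular 32-gon of circumradius 4 (perimeter = 2·32·4.000·sin(180°/32) = 25.09 mm); the cube at (-1, 9) is present — its section is the full 18.5×18 rectangle (perimeter 73.00 mm); Taking the union: the regions partially overlap (shared area 3.55 mm²), so the edge portions inside another operand are dropped and the merged outline is re-measured after clipping — boundary = 87.12 mm. Overall, the cross-section is a single solid region. Total boundary length (outer) = 87.12 mm.

87.12 mm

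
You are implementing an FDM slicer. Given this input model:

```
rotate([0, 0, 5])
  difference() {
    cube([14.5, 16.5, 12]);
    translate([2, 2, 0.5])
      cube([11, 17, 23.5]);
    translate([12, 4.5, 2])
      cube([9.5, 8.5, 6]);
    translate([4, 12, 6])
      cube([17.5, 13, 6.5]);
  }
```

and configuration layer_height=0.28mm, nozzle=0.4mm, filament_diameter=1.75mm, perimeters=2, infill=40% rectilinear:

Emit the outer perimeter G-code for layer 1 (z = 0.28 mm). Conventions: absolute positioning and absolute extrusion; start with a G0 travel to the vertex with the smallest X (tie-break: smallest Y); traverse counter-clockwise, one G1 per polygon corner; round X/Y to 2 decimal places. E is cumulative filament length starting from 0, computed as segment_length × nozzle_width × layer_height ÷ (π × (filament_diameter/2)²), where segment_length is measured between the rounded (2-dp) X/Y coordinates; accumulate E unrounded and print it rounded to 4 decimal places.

At z = 0.28 mm: the cube is present — its section is the full 14.5×16.5 rectangle; the cube at (2, 2) is not intersected at this z (z outside [0.5, 24]); the cube at (12, 4.5) does not reach this height (z outside [2, 8]); the cube at (4, 12) is not intersected at this z (z outside [6, 12.5]); Taking the first minus the rest: none of the subtracted shapes is present at this height, so the 14.5×16.5 cube is unchanged — 1 connected region; (rotated 5° about Z; rotation is an isometry so areas/perimeters/island counts are preserved). The outline is a single polygon with 4 vertices. Extrusion per mm of travel: 0.4 × 0.28 / (π × 0.875²) = 0.046564. Accumulating E over each segment gives final E = 2.8872.

G0 X-1.44 Y16.44 Z0.28
G1 X0.00 Y0.00 E0.7684
G1 X14.44 Y1.26 E1.4434
G1 X13.01 Y17.70 E2.2118
G1 X-1.44 Y16.44 E2.8872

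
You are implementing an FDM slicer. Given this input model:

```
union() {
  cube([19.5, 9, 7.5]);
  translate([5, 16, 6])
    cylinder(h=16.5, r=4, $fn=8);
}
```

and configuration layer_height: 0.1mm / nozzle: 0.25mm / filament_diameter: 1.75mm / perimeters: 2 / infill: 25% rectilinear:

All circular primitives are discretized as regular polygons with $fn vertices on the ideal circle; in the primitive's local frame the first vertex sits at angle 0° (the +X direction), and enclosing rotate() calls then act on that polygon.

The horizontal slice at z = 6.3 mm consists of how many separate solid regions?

At z = 6.3 mm: the cube is present — its section is the full 19.5×9 rectangle; the r=4 cylinder at (5, 16) gives a regular 8-gon of circumradius 4 (constant along its height); Combining (union): the 2 present regions are separate (no shared area or edge), so areas and boundary lengths simply add and each stays a separate island — 2 connected regions. The result has 2 disconnected regions.

2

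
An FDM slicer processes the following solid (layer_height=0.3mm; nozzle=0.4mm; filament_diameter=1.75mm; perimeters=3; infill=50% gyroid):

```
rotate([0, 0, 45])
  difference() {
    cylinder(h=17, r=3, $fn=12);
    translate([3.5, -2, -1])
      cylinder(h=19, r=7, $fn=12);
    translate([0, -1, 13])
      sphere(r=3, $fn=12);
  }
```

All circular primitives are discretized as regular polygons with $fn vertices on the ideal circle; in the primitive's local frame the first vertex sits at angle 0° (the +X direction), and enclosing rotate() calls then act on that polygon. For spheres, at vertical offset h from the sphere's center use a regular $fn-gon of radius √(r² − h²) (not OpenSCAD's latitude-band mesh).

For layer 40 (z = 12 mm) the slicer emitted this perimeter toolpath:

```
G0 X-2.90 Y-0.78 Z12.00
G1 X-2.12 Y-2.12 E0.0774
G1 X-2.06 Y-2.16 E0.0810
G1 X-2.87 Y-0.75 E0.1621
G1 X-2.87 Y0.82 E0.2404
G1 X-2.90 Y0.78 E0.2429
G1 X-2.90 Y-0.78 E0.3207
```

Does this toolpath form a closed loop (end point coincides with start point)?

yes

Start point (G0): (-2.90, -0.78). End point (last G1): the path returns to the start — closed.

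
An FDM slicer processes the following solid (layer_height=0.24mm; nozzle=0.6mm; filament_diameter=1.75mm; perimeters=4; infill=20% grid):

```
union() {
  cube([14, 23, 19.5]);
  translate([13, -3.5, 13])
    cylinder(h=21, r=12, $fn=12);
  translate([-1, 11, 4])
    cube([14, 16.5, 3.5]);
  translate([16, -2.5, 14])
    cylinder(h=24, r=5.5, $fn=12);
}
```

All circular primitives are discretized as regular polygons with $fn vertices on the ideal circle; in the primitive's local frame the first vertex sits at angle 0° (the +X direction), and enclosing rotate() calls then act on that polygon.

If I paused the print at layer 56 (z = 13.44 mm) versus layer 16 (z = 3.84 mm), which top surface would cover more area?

Layer 56 (z = 13.44): the cube is present — its section is the full 14×23 rectangle (area 322.00 mm²); the r=12 cylinder at (13, -3.5) contributes a regular 12-gon of circumradius 12 (area = (12/2)·12.000²·sin(360°/12) = 432.00 mm²); the cube at (-1, 11) is absent (z outside [4, 7.5]); the cylinder at (16, -2.5) does not reach this height (z outside [14, 38]); Taking the union: the regions partially overlap — summed areas 754.00 mm² minus the doubly-counted overlap 76.01 mm² gives 677.99 mm² — area = 677.99 mm². So its area = 677.99 mm². Layer 16 (z = 3.84): the cube is present — its section is the full 14×23 rectangle (area 322.00 mm²); the cylinder at (13, -3.5) does not reach this height (z outside [13, 34]); the cube at (-1, 11) does not reach this height (z outside [4, 7.5]); the cylinder at (16, -2.5) does not reach this height (z outside [14, 38]); Merging all regions: only the 14×23 cube is present, so the union is just that shape — area = 322.00 mm². So its area = 322.00 mm². Layer 56 is larger (677.99 vs 322.00 mm²).

layer 56 (z = 13.44 mm)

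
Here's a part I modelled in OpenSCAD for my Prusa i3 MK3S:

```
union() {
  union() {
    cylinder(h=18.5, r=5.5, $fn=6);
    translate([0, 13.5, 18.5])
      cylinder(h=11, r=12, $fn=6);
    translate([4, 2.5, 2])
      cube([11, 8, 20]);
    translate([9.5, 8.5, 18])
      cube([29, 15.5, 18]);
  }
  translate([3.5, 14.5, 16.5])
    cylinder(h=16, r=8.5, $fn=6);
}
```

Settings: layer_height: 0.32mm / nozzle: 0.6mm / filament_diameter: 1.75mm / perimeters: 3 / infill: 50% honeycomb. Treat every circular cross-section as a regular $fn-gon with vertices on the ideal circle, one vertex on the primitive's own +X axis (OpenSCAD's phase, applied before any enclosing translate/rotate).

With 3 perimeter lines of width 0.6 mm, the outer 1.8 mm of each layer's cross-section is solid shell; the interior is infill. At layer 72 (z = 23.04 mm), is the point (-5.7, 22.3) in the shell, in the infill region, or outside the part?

At z = 23.04 mm: the cylinder does not reach this height (z outside [0, 18.5]); the cylinder at (0, 13.5): section is a regular 6-gon, circumradius r=12; the cube at (4, 2.5) does not reach this height (z outside [2, 22]); the cube at (9.5, 8.5) is present — its section is the full 29×15.5 rectangle; Merging all regions: the regions partially overlap (shared area 10.83 mm²), so overlapping operands fuse into one piece — 1 connected region; the cylinder at (3.5, 14.5): section is a regular 6-gon, circumradius r=8.5; Taking the union: the regions partially overlap (shared area 185.67 mm²), so overlapping operands fuse into one piece — 1 connected region. Overall, the cross-section is a single solid region. The nearest boundary edge runs (-12.00, 13.50)→(-6.00, 23.89); distance from the point to it = 1.06 mm. The point is inside the cross-section, 1.06 mm from the nearest boundary — within the 1.8 mm shell band (3 × 0.6).

shell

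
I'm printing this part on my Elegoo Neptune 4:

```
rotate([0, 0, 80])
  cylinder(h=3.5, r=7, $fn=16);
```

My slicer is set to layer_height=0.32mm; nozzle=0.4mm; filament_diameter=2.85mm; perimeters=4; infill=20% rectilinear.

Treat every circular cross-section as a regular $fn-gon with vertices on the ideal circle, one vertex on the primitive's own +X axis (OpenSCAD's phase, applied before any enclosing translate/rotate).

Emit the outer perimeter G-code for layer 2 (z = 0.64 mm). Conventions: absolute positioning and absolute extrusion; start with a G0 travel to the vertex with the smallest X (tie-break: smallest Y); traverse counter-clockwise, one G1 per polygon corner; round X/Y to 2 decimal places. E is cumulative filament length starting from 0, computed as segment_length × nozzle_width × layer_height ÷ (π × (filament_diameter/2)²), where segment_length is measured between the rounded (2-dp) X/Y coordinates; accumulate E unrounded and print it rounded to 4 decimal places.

G0 X-6.89 Y1.22 Z0.64
G1 X-6.83 Y-1.52 E0.0550
G1 X-5.73 Y-4.02 E0.1098
G1 X-3.76 Y-5.90 E0.1644
G1 X-1.22 Y-6.89 E0.2191
G1 X1.52 Y-6.83 E0.2741
G1 X4.02 Y-5.73 E0.3289
G1 X5.90 Y-3.76 E0.3836
G1 X6.89 Y-1.22 E0.4383
G1 X6.83 Y1.52 E0.4932
G1 X5.73 Y4.02 E0.5481
G1 X3.76 Y5.90 E0.6027
G1 X1.22 Y6.89 E0.6574
G1 X-1.52 Y6.83 E0.7124
G1 X-4.02 Y5.73 E0.7672
G1 X-5.90 Y3.76 E0.8218
G1 X-6.89 Y1.22 E0.8765

At z = 0.64 mm: the r=7 cylinder contributes a regular 16-gon of circumradius 7; (rotated 80° about Z; rotation is an isometry so areas/perimeters/island counts are preserved). The outline is a single polygon with 16 vertices. Extrusion per mm of travel: 0.4 × 0.32 / (π × 1.425²) = 0.020065. Accumulating E over each segment gives final E = 0.8765.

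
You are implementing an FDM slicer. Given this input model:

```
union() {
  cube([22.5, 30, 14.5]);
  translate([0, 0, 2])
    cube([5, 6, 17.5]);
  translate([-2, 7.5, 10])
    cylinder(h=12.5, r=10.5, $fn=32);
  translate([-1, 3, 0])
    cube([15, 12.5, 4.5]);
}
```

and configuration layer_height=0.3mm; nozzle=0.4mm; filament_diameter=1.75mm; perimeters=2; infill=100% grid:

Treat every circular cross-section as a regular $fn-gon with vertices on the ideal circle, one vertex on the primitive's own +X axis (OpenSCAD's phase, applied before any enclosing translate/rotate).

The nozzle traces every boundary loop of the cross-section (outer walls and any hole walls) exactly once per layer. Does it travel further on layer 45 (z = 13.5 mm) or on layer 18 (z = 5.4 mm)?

layer 45 (z = 13.5 mm)

Layer 45 (z = 13.5): the 22.5×30 cube contributes its full rectangle (perimeter 105.00 mm); the cube (footprint 5×6) is included at this height (perimeter 22.00 mm); the r=10.5 cylinder at (-2, 7.5) contributes a regular 32-gon of circumradius 10.5 (perimeter = 2·32·10.500·sin(180°/32) = 65.87 mm); the cube at (-1, 3) is absent (z outside [0, 4.5]); Taking the union: the regions partially overlap (shared area 151.37 mm²), so the edge portions inside another operand are dropped and the merged outline is re-measured after clipping — boundary = 124.92 mm. So its perimeter = 124.92 mm. Layer 18 (z = 5.4): the 22.5×30 cube contributes its full rectangle (perimeter 105.00 mm); the 5×6 cube contributes its full rectangle (perimeter 22.00 mm); the cylinder at (-2, 7.5) is absent (z outside [10, 22.5]); the cube at (-1, 3) is not intersected at this z (z outside [0, 4.5]); Combining (union): the 5×6 cube lies entirely inside the 22.5×30 cube, so the union is just the 22.5×30 cube — boundary = 105.00 mm. So its perimeter = 105.00 mm. Layer 45 is larger (124.92 vs 105.00 mm).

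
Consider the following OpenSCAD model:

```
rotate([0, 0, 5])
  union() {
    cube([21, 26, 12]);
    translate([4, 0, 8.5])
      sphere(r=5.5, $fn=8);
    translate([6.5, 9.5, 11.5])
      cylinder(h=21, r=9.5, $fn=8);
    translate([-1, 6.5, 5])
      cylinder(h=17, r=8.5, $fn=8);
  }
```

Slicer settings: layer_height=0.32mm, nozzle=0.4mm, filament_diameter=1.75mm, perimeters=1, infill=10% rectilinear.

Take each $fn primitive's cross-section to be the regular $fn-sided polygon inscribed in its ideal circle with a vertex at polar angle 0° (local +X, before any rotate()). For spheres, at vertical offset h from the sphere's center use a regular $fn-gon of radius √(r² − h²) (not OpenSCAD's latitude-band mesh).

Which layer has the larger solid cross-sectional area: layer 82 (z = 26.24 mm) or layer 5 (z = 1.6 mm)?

Layer 82 (z = 26.24): the cube does not reach this height (z outside [0, 12]); the sphere at (4, 0) is absent (|z−center|=17.740 > r=5.5); the r=9.5 cylinder at (6.5, 9.5) gives a regular 8-gon of circumradius 9.5 (constant along its height) (area = (8/2)·9.500²·sin(360°/8) = 255.27 mm²); the cylinder at (-1, 6.5) does not reach this height (z outside [5, 22]); Combining (union): only the r=9.5 cylinder at (6.5, 9.5) is present, so the union is just that shape — area = 255.27 mm²; (whole slice rotated 5° about Z — lengths, areas and connectivity unchanged). So its area = 255.27 mm². Layer 5 (z = 1.6): the 21×26 cube contributes its full rectangle (area 546.00 mm²); the sphere at (4, 0) is absent (|z−center|=6.900 > r=5.5); the cylinder at (6.5, 9.5) does not reach this height (z outside [11.5, 32.5]); the cylinder at (-1, 6.5) is not intersected at this z (z outside [5, 22]); Taking the union: only the 21×26 cube is present, so the union is just that shape — area = 546.00 mm²; (rotated 5° about Z; rotation is an isometry so areas/perimeters/island counts are preserved). So its area = 546.00 mm². Layer 5 is larger (546.00 vs 255.27 mm²).

layer 5 (z = 1.6 mm)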